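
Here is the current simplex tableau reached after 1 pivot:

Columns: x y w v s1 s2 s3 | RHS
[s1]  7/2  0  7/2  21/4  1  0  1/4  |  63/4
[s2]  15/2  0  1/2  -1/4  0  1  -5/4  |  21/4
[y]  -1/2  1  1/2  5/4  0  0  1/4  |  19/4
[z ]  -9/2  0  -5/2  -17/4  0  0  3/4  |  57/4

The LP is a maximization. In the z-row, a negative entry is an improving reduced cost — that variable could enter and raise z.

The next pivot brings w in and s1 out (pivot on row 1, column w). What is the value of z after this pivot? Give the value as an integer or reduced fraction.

Minimum ratio for w: (63/4)/(7/2) = 9/2.
z changes by −(z-row coeff of w)·ratio = −(-5/2)·(9/2) = 45/4.
New z = 57/4 + (45/4) = 51/2.

51/2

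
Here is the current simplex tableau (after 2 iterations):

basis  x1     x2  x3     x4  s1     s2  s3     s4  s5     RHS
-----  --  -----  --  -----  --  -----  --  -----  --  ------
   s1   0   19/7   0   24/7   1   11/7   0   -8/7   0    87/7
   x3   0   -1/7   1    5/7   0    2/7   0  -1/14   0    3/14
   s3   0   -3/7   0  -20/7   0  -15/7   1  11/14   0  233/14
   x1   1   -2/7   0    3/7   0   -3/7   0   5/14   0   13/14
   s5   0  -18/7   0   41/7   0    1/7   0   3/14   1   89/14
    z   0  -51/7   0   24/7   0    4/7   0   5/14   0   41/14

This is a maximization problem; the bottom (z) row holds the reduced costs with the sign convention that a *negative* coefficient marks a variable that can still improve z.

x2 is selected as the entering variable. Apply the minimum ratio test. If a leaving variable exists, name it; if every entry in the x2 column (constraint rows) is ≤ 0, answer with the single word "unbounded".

Ratios: row 1 (s1): (87/7)/(19/7) = 87/19; row 2 (x3): entry -1/7 ≤ 0, skip; row 3 (s3): entry -3/7 ≤ 0, skip; row 4 (x1): entry -2/7 ≤ 0, skip; row 5 (s5): entry -18/7 ≤ 0, skip.
Minimum ratio is in the s1 row, so s1 leaves.

s1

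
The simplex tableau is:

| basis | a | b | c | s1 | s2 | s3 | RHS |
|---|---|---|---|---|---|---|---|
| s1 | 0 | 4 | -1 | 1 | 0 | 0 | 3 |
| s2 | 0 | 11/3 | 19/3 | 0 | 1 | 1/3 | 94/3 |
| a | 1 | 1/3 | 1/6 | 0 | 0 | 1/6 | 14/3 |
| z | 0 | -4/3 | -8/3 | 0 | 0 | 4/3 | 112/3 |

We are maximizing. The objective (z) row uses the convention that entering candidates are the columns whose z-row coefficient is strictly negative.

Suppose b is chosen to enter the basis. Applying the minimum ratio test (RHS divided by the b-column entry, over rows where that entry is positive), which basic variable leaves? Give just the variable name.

Ratios: row 1 (s1): 3/4 = 3/4; row 2 (s2): (94/3)/(11/3) = 94/11; row 3 (a): (14/3)/(1/3) = 14.
Minimum ratio 3/4 is in the s1 row, so s1 leaves.

s1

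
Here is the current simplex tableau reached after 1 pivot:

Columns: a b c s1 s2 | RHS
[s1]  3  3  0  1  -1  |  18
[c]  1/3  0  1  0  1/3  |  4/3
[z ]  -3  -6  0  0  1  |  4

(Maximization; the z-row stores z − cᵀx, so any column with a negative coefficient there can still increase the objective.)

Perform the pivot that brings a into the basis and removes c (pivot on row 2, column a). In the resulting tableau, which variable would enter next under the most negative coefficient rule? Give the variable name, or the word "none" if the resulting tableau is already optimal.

Pivot element 1/3. New z-row = old z-row − (-3)·(row 2/(1/3)).
Updated z-row coefficients: a: 0, b: -6, c: 9, s1: 0, s2: 4.
The most negative is -6 in column b, so b would enter next.

b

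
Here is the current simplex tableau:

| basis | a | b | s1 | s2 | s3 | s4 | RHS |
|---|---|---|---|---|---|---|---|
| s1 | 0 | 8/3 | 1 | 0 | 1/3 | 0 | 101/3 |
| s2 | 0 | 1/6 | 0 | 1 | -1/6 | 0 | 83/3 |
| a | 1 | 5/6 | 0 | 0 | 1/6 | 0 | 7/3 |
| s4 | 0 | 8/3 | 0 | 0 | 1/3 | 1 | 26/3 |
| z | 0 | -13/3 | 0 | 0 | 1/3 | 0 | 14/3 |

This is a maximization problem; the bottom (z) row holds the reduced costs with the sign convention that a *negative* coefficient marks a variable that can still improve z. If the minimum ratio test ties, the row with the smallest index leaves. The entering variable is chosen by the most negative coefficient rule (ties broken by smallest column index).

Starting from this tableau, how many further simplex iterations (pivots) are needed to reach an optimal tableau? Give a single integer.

1

pivot: b in, a out → z = 84/5
No improving column remains; optimal.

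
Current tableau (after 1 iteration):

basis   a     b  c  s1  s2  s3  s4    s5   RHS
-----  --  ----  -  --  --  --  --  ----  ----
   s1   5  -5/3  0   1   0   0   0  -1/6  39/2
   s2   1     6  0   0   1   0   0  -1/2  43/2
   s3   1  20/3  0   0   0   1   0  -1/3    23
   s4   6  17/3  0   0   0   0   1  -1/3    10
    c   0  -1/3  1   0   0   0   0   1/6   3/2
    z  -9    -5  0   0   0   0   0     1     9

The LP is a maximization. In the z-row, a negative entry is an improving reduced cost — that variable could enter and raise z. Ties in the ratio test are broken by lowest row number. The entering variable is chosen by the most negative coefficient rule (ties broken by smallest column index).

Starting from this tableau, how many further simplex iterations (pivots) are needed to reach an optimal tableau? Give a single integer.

1

pivot: a in, s4 out → z = 24
No improving column remains; optimal.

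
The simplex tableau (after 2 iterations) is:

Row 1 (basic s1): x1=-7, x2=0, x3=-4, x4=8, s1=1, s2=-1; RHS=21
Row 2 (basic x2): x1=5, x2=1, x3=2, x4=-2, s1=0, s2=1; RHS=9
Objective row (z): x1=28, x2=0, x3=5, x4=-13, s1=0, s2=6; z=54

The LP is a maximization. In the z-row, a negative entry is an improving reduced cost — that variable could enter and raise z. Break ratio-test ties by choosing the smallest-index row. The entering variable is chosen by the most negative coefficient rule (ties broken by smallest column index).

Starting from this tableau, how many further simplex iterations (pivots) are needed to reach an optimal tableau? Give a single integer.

2

pivot: x4 in, s1 out → z = 705/8
pivot: x3 in, x2 out → z = 219/2
No improving column remains; optimal.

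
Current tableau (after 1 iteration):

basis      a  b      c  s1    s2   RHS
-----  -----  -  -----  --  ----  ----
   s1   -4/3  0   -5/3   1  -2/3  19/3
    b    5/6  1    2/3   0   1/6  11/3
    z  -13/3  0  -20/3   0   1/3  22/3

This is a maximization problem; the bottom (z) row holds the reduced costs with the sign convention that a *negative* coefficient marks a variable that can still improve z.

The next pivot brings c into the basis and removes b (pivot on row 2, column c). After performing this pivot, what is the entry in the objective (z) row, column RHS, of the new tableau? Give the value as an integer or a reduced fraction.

Pivot element is row 2, column c: 2/3.
Normalize row 2: new (row 2, RHS) = (11/3)/(2/3) = 11/2.
z-row ← z-row − (-20/3)·(new row 2): 22/3 − (-20/3)·(11/2) = 44.

44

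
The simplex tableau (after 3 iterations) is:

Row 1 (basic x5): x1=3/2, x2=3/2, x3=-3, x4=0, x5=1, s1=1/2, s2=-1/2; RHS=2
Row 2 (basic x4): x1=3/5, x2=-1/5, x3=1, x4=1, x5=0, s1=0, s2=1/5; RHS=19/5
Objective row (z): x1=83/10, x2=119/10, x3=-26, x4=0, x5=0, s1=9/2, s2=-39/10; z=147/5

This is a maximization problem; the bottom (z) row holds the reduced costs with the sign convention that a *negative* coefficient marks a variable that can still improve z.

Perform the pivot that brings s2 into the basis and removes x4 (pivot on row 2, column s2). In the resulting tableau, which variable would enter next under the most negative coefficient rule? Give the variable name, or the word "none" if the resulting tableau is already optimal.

x3

Pivot element 1/5. New z-row = old z-row − (-39/10)·(row 2/(1/5)).
Updated z-row coefficients: x1: 20, x2: 8, x3: -13/2, x4: 39/2, x5: 0, s1: 9/2, s2: 0.
The most negative is -13/2 in column x3, so x3 would enter next.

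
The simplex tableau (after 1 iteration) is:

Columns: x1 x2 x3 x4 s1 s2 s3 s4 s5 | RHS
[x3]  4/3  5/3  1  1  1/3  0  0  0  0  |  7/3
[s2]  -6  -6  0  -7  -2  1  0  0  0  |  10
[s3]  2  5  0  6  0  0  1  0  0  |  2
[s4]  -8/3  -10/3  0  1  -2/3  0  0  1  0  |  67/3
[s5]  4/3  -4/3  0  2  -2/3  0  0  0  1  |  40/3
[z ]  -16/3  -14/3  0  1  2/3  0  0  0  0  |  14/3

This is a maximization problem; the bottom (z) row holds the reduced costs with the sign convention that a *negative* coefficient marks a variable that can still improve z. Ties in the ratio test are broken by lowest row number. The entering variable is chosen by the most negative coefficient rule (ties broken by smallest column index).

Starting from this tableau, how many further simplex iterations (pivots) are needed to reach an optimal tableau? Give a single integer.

pivot: x1 in, s3 out → z = 10
No improving column remains; optimal.

1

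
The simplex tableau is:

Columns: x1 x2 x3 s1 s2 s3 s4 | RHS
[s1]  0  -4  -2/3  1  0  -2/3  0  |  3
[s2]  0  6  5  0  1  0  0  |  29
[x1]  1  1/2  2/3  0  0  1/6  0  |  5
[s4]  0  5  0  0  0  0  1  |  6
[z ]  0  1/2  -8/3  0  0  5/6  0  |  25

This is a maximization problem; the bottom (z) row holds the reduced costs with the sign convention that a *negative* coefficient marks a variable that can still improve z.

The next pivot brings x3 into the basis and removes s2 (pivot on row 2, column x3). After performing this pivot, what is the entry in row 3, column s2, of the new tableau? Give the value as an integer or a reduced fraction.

-2/15

Pivot element is row 2, column x3: 5.
Normalize row 2: new (row 2, s2) = 1/5 = 1/5.
row 3 ← row 3 − (2/3)·(new row 2): 0 − (2/3)·(1/5) = -2/15.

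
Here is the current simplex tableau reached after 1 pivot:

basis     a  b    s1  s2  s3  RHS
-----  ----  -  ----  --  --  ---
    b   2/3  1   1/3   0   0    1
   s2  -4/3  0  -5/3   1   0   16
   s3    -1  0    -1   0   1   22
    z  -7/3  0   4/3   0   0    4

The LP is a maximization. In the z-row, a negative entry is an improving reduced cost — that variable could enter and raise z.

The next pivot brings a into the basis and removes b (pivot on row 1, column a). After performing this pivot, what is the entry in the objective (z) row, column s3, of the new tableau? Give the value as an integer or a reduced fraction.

0

Pivot element is row 1, column a: 2/3.
Normalize row 1: new (row 1, s3) = 0/(2/3) = 0.
z-row ← z-row − (-7/3)·(new row 1): 0 − (-7/3)·0 = 0.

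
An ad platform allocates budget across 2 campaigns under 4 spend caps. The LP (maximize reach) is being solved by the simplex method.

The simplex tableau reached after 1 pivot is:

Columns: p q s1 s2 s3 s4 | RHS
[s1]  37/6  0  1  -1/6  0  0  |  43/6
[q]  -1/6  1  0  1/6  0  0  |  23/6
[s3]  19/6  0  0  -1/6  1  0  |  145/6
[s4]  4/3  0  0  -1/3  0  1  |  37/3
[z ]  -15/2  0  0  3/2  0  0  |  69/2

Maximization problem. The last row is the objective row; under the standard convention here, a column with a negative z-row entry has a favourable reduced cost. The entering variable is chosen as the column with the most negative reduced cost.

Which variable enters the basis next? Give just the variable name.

Objective-row coefficients: p: -15/2, q: 0, s1: 0, s2: 3/2, s3: 0, s4: 0.
The most negative is -15/2 in column p, so p enters.

p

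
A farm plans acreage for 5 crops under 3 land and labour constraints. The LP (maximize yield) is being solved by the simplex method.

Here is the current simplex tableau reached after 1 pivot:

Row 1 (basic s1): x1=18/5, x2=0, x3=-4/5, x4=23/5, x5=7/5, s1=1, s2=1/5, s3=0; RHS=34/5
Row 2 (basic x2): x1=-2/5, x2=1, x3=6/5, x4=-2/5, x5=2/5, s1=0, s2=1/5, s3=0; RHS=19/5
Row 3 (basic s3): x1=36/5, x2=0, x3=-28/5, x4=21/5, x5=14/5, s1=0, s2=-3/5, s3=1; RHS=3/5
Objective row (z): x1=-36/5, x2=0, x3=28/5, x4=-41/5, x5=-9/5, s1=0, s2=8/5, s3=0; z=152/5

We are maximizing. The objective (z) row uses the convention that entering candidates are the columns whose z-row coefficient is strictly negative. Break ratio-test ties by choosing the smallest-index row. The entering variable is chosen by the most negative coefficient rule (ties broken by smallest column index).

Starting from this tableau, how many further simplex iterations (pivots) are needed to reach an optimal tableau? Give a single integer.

pivot: x4 in, s3 out → z = 221/7
pivot: x3 in, s1 out → z = 264/7
No improving column remains; optimal.

2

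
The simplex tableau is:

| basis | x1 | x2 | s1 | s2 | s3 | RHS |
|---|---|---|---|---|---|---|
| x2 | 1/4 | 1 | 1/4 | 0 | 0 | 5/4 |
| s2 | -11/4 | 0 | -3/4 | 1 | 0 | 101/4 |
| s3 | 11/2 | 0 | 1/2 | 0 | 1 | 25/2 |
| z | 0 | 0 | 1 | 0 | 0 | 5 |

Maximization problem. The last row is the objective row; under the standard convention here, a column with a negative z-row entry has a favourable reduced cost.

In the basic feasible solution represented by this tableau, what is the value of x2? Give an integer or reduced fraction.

x2 is basic (row 1); its value is the RHS of that row: 5/4.

5/4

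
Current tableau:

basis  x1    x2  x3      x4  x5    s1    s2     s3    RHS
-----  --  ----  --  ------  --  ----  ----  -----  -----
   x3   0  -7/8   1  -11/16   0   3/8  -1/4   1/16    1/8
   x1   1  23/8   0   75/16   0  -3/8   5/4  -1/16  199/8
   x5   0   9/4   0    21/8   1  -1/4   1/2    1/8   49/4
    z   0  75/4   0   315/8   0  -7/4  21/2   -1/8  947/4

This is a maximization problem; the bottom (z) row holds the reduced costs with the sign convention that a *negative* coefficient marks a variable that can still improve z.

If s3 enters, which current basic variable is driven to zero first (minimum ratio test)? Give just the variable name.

Ratios: row 1 (x3): (1/8)/(1/16) = 2; row 2 (x1): entry -1/16 ≤ 0, skip; row 3 (x5): (49/4)/(1/8) = 98.
Minimum ratio 2 is in the x3 row, so x3 leaves.

x3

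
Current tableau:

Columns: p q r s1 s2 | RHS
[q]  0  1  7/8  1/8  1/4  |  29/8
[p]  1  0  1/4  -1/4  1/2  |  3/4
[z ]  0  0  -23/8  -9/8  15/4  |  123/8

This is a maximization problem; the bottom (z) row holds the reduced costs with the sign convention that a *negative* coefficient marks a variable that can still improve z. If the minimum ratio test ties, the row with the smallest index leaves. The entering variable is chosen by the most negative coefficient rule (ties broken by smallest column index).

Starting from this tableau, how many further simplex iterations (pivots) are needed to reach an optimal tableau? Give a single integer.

3

pivot: r in, p out → z = 24
pivot: s1 in, q out → z = 28
pivot: p in, r out → z = 48
No improving column remains; optimal.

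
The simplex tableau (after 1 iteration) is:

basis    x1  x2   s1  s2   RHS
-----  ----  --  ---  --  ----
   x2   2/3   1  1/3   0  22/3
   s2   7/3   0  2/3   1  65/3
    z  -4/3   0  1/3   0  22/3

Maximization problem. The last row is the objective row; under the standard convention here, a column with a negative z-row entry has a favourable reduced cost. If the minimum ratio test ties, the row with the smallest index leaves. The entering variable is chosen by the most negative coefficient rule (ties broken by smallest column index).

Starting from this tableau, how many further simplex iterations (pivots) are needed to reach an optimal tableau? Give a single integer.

1

pivot: x1 in, s2 out → z = 138/7
No improving column remains; optimal.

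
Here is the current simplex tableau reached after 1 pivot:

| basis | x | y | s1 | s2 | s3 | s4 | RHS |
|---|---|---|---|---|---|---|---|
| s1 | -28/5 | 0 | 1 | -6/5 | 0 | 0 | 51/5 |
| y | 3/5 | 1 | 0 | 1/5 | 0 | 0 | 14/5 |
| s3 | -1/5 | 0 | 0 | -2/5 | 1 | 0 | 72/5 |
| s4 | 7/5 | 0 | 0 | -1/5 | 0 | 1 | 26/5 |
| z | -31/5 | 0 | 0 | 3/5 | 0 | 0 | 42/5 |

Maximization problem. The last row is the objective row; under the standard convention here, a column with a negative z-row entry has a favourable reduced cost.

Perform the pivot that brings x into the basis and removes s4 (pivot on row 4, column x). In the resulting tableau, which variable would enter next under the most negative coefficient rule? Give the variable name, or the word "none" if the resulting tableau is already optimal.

s2

Pivot element 7/5. New z-row = old z-row − (-31/5)·(row 4/(7/5)).
Updated z-row coefficients: x: 0, y: 0, s1: 0, s2: -2/7, s3: 0, s4: 31/7.
The most negative is -2/7 in column s2, so s2 would enter next.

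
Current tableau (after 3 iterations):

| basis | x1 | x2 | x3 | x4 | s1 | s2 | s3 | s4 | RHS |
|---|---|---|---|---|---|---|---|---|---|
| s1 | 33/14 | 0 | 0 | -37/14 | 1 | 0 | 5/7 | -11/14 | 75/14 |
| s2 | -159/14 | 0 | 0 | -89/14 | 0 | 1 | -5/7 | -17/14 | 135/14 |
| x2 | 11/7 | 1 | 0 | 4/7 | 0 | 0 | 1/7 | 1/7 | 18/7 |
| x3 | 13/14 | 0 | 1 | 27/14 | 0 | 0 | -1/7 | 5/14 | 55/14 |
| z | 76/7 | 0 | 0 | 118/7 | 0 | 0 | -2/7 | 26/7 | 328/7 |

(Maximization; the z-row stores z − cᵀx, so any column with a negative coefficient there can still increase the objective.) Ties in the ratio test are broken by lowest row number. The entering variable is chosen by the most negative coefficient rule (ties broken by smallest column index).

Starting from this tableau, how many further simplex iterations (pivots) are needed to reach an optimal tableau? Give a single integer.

pivot: s3 in, s1 out → z = 49
No improving column remains; optimal.

1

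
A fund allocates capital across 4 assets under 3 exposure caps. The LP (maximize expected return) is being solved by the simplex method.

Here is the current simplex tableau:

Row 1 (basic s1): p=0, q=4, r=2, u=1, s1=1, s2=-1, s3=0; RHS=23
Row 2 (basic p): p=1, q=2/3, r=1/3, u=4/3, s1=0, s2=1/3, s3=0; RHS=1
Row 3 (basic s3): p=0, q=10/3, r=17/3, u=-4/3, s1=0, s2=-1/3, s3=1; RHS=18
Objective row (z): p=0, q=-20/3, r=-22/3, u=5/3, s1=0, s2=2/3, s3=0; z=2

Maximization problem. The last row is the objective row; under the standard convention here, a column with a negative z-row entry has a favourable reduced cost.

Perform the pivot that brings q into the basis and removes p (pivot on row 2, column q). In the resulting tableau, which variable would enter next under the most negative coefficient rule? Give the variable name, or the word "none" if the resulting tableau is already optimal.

r

Pivot element 2/3. New z-row = old z-row − (-20/3)·(row 2/(2/3)).
Updated z-row coefficients: p: 10, q: 0, r: -4, u: 15, s1: 0, s2: 4, s3: 0.
The most negative is -4 in column r, so r would enter next.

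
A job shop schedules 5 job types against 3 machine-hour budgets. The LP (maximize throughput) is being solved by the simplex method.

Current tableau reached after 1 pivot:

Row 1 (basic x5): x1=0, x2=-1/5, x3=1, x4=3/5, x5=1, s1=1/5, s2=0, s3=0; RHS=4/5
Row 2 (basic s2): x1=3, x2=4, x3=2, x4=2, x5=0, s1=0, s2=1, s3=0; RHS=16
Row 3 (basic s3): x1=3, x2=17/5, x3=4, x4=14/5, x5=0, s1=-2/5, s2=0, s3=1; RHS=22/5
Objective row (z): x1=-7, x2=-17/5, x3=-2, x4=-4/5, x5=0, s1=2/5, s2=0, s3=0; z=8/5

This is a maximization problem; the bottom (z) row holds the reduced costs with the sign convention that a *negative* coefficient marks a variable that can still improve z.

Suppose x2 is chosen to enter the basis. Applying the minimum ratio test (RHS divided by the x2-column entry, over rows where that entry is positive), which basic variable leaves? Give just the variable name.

s3

Ratios: row 1 (x5): entry -1/5 ≤ 0, skip; row 2 (s2): 16/4 = 4; row 3 (s3): (22/5)/(17/5) = 22/17.
Minimum ratio 22/17 is in the s3 row, so s3 leaves.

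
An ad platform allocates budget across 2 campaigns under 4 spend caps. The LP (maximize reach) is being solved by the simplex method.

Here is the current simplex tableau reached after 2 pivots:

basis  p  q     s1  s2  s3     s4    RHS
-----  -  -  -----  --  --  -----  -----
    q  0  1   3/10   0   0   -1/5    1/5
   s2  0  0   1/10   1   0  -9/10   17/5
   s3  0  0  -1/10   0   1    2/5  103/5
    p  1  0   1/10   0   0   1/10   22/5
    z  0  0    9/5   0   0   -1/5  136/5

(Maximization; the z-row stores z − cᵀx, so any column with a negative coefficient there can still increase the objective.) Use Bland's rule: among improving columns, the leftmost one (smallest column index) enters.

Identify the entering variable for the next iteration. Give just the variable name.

Objective-row coefficients: p: 0, q: 0, s1: 9/5, s2: 0, s3: 0, s4: -1/5.
Improving columns: s4. Bland's rule picks the smallest column index → s4.

s4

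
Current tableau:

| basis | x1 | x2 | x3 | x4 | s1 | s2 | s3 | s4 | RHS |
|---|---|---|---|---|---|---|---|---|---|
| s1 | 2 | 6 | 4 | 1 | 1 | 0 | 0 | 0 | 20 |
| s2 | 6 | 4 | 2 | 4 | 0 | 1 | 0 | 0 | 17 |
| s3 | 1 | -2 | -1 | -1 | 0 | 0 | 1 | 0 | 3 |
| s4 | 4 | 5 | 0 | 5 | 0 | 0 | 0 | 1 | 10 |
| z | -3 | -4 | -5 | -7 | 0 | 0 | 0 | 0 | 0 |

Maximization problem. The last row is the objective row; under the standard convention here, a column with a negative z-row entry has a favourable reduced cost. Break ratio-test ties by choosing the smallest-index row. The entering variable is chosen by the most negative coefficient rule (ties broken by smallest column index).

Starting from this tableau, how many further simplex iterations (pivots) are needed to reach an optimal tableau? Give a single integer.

2

pivot: x4 in, s4 out → z = 14
pivot: x3 in, s1 out → z = 73/2
No improving column remains; optimal.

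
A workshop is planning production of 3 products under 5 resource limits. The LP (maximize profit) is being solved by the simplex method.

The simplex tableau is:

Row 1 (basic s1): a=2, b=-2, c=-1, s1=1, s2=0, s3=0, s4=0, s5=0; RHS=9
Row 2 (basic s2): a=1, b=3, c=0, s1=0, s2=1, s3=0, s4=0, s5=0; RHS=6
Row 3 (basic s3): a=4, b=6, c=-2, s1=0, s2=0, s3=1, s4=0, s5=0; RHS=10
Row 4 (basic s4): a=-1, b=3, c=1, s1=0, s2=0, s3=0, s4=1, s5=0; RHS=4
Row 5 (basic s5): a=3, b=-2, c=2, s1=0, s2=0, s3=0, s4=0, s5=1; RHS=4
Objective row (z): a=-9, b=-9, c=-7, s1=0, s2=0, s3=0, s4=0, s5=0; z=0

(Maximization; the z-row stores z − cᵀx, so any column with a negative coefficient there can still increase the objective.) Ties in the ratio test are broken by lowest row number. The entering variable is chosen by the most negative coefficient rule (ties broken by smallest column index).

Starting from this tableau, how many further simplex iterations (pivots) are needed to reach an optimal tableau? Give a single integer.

3

pivot: a in, s5 out → z = 12
pivot: b in, s3 out → z = 261/13
pivot: c in, s4 out → z = 622/19
No improving column remains; optimal.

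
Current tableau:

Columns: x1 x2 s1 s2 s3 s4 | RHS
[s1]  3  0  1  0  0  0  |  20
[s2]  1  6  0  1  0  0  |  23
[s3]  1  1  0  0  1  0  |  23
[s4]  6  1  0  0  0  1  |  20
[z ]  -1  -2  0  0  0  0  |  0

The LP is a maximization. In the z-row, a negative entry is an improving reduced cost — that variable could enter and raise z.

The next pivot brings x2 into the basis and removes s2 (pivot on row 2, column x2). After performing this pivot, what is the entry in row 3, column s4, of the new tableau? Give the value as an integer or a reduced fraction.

Pivot element is row 2, column x2: 6.
Normalize row 2: new (row 2, s4) = 0/6 = 0.
row 3 ← row 3 − 1·(new row 2): 0 − 1·0 = 0.

0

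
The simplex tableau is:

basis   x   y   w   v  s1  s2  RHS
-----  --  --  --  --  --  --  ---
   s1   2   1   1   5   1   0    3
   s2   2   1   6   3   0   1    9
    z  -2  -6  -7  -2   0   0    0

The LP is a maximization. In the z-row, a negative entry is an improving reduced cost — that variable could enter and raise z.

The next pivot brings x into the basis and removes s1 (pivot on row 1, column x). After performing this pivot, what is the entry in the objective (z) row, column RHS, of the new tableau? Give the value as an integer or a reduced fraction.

Pivot element is row 1, column x: 2.
Normalize row 1: new (row 1, RHS) = 3/2 = 3/2.
z-row ← z-row − (-2)·(new row 1): 0 − (-2)·(3/2) = 3.

3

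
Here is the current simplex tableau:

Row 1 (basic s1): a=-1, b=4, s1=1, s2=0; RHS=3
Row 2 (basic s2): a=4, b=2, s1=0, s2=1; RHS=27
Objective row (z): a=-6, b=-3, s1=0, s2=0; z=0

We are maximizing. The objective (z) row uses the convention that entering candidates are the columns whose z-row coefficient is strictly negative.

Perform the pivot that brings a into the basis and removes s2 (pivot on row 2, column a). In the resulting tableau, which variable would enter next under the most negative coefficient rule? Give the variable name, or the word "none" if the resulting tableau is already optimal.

Pivot element 4. New z-row = old z-row − (-6)·(row 2/4).
Updated z-row coefficients: a: 0, b: 0, s1: 0, s2: 3/2.
No coefficient is strictly negative; the tableau after this pivot is optimal.

none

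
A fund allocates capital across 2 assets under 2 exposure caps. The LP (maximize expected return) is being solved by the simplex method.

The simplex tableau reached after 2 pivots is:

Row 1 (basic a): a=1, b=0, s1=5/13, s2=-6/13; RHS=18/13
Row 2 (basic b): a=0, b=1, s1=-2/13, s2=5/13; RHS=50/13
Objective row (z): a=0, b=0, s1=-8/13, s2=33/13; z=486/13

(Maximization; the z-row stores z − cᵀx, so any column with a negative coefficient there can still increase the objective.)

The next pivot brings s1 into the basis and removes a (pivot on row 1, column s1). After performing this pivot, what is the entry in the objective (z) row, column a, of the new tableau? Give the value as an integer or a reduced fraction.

Pivot element is row 1, column s1: 5/13.
Normalize row 1: new (row 1, a) = 1/(5/13) = 13/5.
z-row ← z-row − (-8/13)·(new row 1): 0 − (-8/13)·(13/5) = 8/5.

8/5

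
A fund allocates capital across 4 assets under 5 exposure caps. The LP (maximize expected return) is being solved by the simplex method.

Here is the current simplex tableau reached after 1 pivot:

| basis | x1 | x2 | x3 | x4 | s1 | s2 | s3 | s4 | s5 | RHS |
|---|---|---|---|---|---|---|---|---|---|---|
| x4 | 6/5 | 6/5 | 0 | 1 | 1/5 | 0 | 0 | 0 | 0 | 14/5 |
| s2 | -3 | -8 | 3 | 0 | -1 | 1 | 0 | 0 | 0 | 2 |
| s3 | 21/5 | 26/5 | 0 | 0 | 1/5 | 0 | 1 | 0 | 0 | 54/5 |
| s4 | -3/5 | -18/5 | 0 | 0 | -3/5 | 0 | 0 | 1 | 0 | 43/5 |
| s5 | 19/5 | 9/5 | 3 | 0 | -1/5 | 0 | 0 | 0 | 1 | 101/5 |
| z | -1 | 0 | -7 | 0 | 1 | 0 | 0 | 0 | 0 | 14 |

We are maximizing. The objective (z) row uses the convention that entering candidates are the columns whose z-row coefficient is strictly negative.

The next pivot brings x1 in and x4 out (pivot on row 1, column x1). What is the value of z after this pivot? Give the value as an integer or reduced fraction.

49/3

Minimum ratio for x1: (14/5)/(6/5) = 7/3.
z changes by −(z-row coeff of x1)·ratio = −(-1)·(7/3) = 7/3.
New z = 14 + (7/3) = 49/3.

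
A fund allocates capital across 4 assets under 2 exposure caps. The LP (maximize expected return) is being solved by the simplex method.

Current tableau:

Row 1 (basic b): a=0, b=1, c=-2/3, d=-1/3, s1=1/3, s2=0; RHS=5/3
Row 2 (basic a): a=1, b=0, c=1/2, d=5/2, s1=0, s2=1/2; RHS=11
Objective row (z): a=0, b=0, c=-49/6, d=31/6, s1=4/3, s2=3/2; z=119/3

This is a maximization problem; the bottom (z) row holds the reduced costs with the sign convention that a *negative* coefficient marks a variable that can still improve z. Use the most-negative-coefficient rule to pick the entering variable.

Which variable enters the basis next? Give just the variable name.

Objective-row coefficients: a: 0, b: 0, c: -49/6, d: 31/6, s1: 4/3, s2: 3/2.
The most negative is -49/6 in column c, so c enters.

c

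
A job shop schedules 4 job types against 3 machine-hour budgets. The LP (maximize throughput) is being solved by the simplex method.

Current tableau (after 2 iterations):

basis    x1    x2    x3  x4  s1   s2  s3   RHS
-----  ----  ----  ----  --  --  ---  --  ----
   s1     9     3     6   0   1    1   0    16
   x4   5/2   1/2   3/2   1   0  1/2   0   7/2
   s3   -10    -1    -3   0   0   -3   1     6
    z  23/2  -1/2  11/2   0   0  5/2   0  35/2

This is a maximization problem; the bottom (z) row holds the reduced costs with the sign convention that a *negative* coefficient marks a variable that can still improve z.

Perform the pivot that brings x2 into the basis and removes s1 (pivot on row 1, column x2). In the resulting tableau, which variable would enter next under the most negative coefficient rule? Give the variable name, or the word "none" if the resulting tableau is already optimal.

Pivot element 3. New z-row = old z-row − (-1/2)·(row 1/3).
Updated z-row coefficients: x1: 13, x2: 0, x3: 13/2, x4: 0, s1: 1/6, s2: 8/3, s3: 0.
No coefficient is strictly negative; the tableau after this pivot is optimal.

none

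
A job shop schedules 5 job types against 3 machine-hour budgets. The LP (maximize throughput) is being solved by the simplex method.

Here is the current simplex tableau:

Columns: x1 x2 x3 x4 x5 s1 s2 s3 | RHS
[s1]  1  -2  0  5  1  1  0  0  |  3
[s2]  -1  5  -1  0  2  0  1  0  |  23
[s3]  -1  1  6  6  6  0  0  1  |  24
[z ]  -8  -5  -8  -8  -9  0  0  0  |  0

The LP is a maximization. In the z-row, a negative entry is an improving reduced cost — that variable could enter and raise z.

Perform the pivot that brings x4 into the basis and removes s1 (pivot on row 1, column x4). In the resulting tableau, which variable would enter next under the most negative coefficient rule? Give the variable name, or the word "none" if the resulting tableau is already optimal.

Pivot element 5. New z-row = old z-row − (-8)·(row 1/5).
Updated z-row coefficients: x1: -32/5, x2: -41/5, x3: -8, x4: 0, x5: -37/5, s1: 8/5, s2: 0, s3: 0.
The most negative is -41/5 in column x2, so x2 would enter next.

x2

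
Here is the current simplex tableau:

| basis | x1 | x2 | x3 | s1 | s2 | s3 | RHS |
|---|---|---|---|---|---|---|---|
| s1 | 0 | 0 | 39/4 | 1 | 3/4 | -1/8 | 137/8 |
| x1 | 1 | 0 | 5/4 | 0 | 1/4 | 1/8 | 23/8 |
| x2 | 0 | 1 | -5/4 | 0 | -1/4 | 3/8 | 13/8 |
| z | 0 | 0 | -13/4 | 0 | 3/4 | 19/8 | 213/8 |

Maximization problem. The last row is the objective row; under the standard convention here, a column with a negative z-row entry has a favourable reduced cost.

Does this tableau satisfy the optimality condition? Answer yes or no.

no

Column x3 has objective-row coefficient -13/4, which is negative; an improving pivot exists, so not yet optimal.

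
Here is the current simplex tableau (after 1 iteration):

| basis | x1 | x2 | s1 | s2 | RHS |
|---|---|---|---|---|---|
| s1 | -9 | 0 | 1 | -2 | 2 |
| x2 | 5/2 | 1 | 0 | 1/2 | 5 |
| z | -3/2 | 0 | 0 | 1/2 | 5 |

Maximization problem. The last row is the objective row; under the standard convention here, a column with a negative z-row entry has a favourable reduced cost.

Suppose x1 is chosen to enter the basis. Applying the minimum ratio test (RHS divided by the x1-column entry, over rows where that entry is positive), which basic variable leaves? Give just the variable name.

x2

Ratios: row 1 (s1): entry -9 ≤ 0, skip; row 2 (x2): 5/(5/2) = 2.
Minimum ratio 2 is in the x2 row, so x2 leaves.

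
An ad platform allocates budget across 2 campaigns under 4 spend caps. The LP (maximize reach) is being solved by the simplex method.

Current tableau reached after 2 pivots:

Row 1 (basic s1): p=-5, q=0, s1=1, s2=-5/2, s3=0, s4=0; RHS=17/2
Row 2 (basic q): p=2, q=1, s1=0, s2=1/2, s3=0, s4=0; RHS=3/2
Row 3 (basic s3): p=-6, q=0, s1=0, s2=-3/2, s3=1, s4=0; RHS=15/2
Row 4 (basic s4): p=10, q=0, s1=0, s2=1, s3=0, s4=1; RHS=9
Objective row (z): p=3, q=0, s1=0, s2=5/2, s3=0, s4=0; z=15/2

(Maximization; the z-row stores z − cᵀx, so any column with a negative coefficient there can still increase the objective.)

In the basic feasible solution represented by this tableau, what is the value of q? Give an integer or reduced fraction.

q is basic (row 2); its value is the RHS of that row: 3/2.

3/2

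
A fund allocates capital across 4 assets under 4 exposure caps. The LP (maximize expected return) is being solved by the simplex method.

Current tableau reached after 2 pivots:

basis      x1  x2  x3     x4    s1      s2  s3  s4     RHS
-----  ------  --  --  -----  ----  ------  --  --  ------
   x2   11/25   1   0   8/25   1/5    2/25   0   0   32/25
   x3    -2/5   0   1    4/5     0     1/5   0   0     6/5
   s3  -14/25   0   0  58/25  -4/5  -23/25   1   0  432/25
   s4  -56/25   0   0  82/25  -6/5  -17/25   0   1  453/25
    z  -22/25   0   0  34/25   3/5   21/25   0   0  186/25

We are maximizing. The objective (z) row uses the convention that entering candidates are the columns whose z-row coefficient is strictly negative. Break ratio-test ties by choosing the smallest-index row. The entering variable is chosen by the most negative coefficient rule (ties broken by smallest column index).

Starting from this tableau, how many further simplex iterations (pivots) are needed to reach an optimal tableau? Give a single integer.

1

pivot: x1 in, x2 out → z = 10
No improving column remains; optimal.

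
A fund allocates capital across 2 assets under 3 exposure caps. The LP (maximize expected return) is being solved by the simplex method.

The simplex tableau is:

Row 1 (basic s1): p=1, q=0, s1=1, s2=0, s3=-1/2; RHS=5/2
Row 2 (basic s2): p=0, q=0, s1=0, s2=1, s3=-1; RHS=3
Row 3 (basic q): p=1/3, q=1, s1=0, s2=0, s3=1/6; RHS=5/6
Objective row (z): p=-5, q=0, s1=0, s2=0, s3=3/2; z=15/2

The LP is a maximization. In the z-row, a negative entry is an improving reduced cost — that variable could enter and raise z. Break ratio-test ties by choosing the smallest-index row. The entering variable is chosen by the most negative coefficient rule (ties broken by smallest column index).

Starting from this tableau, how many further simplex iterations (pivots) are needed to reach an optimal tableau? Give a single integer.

2

pivot: p in, s1 out → z = 20
pivot: s3 in, q out → z = 20
No improving column remains; optimal.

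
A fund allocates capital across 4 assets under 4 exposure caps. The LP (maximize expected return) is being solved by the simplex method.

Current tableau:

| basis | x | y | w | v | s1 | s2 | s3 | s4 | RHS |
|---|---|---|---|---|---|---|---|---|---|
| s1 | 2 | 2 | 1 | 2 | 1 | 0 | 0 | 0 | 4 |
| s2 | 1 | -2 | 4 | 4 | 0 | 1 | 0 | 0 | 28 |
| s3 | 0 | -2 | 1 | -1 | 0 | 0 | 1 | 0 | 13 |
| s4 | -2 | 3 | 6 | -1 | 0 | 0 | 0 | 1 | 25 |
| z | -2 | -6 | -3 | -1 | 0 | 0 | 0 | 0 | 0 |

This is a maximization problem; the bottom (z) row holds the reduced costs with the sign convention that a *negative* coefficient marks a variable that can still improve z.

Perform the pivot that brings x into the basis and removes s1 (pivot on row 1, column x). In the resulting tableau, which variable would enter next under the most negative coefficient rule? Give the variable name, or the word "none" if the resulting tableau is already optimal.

Pivot element 2. New z-row = old z-row − (-2)·(row 1/2).
Updated z-row coefficients: x: 0, y: -4, w: -2, v: 1, s1: 1, s2: 0, s3: 0, s4: 0.
The most negative is -4 in column y, so y would enter next.

y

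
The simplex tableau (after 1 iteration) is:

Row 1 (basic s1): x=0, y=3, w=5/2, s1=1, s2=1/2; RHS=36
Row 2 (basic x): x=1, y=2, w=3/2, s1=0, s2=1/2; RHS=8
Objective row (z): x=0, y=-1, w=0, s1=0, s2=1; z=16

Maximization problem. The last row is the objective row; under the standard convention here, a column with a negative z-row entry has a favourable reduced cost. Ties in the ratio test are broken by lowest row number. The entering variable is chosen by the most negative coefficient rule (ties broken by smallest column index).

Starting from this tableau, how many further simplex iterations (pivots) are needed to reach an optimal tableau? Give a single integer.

1

pivot: y in, x out → z = 20
No improving column remains; optimal.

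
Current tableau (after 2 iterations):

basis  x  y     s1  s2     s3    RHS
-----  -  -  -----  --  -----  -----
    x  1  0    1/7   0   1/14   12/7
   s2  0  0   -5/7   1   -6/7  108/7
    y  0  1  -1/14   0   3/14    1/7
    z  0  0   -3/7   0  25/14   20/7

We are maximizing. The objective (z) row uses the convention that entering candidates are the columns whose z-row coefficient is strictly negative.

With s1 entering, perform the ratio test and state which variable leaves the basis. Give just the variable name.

Ratios: row 1 (x): (12/7)/(1/7) = 12; row 2 (s2): entry -5/7 ≤ 0, skip; row 3 (y): entry -1/14 ≤ 0, skip.
Minimum ratio 12 is in the x row, so x leaves.

x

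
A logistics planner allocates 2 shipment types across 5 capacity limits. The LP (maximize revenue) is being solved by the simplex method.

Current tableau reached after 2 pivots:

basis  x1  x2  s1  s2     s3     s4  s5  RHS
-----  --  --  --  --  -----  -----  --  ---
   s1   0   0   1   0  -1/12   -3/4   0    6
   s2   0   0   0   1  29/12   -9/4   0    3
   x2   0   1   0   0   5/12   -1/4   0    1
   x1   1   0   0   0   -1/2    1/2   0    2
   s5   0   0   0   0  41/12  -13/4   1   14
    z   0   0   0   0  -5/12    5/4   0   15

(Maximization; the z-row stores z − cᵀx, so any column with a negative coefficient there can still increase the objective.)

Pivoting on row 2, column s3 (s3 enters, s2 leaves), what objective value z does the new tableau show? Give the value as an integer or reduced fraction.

Minimum ratio for s3: 3/(29/12) = 36/29.
z changes by −(z-row coeff of s3)·ratio = −(-5/12)·(36/29) = 15/29.
New z = 15 + (15/29) = 450/29.

450/29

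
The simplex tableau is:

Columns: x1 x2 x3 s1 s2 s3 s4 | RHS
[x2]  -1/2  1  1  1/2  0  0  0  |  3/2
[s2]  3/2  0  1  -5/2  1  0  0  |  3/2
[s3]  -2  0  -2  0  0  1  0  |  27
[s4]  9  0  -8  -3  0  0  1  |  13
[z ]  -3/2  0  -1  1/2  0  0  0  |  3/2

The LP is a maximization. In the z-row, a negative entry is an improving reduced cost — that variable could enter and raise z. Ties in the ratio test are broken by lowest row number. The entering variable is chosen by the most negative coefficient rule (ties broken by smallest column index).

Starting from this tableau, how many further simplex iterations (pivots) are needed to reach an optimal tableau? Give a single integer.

pivot: x1 in, s2 out → z = 3
pivot: s1 in, s4 out → z = 11/3
pivot: x3 in, x2 out → z = 151/17
No improving column remains; optimal.

3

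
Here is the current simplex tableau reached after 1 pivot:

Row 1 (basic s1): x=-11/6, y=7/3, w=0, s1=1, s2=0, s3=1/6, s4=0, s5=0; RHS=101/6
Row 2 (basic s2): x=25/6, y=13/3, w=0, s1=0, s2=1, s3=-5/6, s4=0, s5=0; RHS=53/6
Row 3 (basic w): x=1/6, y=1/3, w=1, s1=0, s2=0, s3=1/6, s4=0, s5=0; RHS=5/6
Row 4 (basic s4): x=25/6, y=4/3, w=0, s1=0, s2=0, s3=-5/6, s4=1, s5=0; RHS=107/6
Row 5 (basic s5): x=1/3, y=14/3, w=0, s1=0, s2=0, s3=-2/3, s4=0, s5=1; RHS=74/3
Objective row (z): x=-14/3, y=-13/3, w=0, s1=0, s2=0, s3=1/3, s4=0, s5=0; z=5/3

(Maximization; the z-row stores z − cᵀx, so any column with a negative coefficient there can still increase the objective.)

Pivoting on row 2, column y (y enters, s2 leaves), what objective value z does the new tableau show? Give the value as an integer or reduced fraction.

Minimum ratio for y: (53/6)/(13/3) = 53/26.
z changes by −(z-row coeff of y)·ratio = −(-13/3)·(53/26) = 53/6.
New z = 5/3 + (53/6) = 21/2.

21/2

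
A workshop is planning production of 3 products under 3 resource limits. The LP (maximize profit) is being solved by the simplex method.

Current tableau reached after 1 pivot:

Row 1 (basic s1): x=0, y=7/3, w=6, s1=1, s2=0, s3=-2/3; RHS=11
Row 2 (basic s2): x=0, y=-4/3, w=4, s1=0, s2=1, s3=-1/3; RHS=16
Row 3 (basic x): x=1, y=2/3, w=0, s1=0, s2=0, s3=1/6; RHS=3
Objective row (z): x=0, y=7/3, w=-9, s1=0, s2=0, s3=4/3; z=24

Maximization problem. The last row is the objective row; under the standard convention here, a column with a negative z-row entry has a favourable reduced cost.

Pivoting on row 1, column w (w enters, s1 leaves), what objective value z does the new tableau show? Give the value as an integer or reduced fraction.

Minimum ratio for w: 11/6 = 11/6.
z changes by −(z-row coeff of w)·ratio = −(-9)·(11/6) = 33/2.
New z = 24 + (33/2) = 81/2.

81/2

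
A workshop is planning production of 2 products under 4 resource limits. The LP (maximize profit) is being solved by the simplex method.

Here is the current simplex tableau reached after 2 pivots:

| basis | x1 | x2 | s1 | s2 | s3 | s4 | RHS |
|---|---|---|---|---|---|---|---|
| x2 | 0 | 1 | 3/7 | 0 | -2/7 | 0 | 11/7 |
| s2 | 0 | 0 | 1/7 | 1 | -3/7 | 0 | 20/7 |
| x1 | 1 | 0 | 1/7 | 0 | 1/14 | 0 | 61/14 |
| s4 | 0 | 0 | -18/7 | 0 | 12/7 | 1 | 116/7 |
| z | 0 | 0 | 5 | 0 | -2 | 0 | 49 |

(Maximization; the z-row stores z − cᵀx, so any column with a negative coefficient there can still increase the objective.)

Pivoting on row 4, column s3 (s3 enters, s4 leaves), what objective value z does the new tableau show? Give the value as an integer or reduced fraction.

205/3

Minimum ratio for s3: (116/7)/(12/7) = 29/3.
z changes by −(z-row coeff of s3)·ratio = −(-2)·(29/3) = 58/3.
New z = 49 + (58/3) = 205/3.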